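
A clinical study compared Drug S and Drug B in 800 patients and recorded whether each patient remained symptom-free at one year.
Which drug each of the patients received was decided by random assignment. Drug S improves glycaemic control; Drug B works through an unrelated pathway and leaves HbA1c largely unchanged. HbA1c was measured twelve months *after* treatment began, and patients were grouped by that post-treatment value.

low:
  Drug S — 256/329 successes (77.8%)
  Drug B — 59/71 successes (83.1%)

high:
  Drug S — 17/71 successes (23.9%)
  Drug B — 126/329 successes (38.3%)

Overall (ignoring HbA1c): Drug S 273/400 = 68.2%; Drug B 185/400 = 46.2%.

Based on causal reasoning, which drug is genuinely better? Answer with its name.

HbA1c lies on the pathway drug → HbA1c → outcome, so adjusting for it blocks the indirect effect. For the total causal effect of drug, use the unadjusted pooled rates.
Pooled: Drug S 68.2% vs Drug B 46.2%; Drug S is higher overall.

Drug S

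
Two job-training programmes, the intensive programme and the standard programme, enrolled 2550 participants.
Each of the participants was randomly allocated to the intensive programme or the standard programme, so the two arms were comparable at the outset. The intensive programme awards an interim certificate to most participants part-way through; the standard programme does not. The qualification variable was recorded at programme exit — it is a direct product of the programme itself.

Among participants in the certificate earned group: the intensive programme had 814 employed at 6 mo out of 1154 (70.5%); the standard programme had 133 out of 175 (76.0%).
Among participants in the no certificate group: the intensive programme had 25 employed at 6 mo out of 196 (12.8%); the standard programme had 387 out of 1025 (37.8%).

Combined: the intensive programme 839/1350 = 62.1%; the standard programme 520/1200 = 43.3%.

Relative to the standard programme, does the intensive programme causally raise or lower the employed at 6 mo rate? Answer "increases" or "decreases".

the standard programme is higher inside every qualification attained during the programme stratum but the intensive programme is higher in aggregate. Whether to stratify depends on how qualification attained during the programme relates to the programme.
Qualification attained during the programme here is a post-treatment variable shaped by the programme; conditioning on it would introduce bias rather than remove it. The overall comparison is the causal one.
Pooled: the intensive programme 62.1% vs the standard programme 43.3%; the intensive programme is higher overall.

increases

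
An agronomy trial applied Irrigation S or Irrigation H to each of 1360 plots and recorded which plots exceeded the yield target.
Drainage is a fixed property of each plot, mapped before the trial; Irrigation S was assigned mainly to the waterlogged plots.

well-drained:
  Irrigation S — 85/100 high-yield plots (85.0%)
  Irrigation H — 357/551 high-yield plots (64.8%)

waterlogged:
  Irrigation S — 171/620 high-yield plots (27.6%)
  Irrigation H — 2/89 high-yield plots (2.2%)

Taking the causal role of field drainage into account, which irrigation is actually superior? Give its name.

Field drainage satisfies the back-door criterion: it is not a descendant of the irrigation, and it blocks the spurious path from irrigation to outcome. Adjusting for it (i.e., using the within-field drainage rates) gives the causal effect.
Within each level — well-drained: 85.0% vs 64.8%; waterlogged: 27.6% vs 2.2% — Irrigation S is higher every time.

Irrigation S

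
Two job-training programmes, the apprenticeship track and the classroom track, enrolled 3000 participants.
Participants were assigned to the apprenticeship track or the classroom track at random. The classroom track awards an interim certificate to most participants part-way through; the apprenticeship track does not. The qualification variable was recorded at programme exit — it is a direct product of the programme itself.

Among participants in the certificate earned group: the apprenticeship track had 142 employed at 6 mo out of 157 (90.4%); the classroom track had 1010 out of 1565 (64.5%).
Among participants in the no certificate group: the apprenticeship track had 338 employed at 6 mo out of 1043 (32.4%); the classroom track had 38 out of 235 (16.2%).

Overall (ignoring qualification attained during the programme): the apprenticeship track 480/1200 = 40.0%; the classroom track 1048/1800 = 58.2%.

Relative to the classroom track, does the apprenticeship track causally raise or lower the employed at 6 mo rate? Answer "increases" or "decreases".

decreases

the apprenticeship track is higher inside every qualification attained during the programme stratum but the classroom track is higher in aggregate. Whether to stratify depends on how qualification attained during the programme relates to the programme.
The distribution of qualification attained during the programme is itself part of what the programme does — it is an intermediate outcome. Holding it fixed would remove that part of the effect; the total effect is the pooled difference.
Pooled: the apprenticeship track 40.0% vs the classroom track 58.2%; the classroom track is higher overall.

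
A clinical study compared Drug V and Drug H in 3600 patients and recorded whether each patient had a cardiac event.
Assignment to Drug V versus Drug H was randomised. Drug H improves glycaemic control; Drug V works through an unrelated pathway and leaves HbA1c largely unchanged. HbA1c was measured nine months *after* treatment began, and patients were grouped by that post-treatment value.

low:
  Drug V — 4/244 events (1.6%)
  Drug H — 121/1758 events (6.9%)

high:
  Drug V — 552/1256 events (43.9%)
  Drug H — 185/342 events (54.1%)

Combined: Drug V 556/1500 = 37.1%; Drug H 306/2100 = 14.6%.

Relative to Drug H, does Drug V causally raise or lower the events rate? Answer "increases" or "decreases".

increases

Drug V is lower inside every HbA1c stratum but Drug H is lower in aggregate. Whether to stratify depends on how HbA1c relates to the drug.
HbA1c is downstream of the drug. One should not condition on a consequence of treatment, so the overall rates are the right comparison.
Pooled: Drug V 37.1% vs Drug H 14.6%; Drug H is lower overall.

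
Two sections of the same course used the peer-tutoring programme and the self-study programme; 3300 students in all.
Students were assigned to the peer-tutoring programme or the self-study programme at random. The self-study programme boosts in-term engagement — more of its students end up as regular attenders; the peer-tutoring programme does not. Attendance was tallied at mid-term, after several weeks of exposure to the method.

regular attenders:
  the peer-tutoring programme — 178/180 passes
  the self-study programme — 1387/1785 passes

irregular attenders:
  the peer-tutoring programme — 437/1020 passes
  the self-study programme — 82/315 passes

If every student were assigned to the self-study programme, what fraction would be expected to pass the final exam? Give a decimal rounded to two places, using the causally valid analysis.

0.70

The mid-term attendance-specific comparison favours the peer-tutoring programme throughout, but the pooled figures favour the self-study programme. The question is whether to condition on mid-term attendance.
Stratifying would compare teaching methods among students the teaching methods themselves sorted into mid-term attendance groups — a form of selection on an intermediate. The unconditioned pooled rates give the total causal effect.
So P(outcome | do(the self-study programme)) is just the pooled rate for the self-study programme: 1469/2100 = 0.700.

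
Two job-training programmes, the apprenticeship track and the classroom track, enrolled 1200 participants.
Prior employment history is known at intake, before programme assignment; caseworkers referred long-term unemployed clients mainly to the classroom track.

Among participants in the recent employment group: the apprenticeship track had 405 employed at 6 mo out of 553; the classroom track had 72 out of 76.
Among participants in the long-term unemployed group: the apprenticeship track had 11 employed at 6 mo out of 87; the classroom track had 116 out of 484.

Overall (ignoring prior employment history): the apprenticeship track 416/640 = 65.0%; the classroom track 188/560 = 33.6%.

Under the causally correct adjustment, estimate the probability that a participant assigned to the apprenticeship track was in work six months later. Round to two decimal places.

Here prior employment history is a common cause — it drives both which programme a case falls under and the outcome. The crude comparison mixes populations; the stratum-specific rates are the causally relevant ones.
Standardising the apprenticeship track to the population prior employment history mix: 0.524·405/553 + 0.476·11/87 = 0.444.

0.44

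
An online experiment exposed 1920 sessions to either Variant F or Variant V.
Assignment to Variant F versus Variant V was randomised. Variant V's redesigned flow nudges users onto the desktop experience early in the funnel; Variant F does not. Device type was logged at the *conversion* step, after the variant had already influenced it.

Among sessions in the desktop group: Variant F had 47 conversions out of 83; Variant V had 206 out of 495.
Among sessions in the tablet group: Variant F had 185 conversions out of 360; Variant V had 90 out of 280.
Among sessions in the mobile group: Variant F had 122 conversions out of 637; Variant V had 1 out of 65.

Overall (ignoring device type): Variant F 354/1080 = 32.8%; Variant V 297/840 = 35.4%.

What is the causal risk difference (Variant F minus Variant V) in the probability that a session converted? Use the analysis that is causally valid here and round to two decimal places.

Device type is downstream of the variant. One should not condition on a consequence of treatment, so the overall rates are the right comparison.
The causal difference is the pooled difference: 0.328 − 0.354 = -0.026.

-0.03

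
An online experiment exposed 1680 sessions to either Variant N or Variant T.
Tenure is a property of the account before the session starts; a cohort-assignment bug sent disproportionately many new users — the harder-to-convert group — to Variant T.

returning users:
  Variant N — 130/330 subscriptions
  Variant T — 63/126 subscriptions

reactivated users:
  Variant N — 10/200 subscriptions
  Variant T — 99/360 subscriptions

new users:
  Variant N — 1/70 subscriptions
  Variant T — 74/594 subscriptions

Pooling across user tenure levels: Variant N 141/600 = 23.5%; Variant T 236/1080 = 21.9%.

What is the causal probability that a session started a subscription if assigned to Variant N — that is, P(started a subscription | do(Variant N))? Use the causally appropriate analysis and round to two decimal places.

0.13

The user tenure-specific comparison favours Variant T throughout, but the pooled figures favour Variant N. The question is whether to condition on user tenure.
User tenure is set before the variant has any effect — it is not caused by the variant — and it independently drives the outcome. That makes it a confounder, so the causal comparison is within user tenure levels.
Standardising Variant N to the population user tenure mix: 0.271·130/330 + 0.333·10/200 + 0.395·1/70 = 0.129.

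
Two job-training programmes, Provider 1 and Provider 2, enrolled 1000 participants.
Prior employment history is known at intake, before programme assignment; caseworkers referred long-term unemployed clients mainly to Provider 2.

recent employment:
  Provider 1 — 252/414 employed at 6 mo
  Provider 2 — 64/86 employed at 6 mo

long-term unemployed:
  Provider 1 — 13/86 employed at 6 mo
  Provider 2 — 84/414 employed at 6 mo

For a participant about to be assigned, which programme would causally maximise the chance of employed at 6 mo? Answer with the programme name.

Nothing the programme does changes prior employment history; the imbalance is an allocation artefact. With prior employment history also predicting the outcome, the pooled figure is confounded, and the within-stratum comparison is the causal one.
Within each level — recent employment: 60.9% vs 74.4%; long-term unemployed: 15.1% vs 20.3% — Provider 2 is higher every time.

Provider 2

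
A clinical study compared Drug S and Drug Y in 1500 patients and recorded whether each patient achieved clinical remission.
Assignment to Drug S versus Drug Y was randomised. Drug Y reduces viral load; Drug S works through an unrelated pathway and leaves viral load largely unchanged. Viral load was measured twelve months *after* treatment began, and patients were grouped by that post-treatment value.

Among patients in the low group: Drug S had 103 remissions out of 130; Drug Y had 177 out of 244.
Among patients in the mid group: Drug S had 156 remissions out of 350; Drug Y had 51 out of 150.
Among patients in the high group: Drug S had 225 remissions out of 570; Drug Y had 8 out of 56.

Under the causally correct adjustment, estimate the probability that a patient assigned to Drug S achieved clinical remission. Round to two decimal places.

0.46

Viral load is downstream of the drug. One should not condition on a consequence of treatment, so the overall rates are the right comparison.
So P(outcome | do(Drug S)) is just the pooled rate for Drug S: 484/1050 = 0.461.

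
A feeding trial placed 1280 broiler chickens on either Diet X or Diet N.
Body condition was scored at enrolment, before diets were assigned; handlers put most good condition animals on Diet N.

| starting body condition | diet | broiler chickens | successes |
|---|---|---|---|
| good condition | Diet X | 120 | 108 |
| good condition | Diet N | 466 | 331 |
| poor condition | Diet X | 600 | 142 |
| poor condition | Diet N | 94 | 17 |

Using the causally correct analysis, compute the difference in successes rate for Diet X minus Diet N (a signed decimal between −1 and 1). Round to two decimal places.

Here starting body condition is a common cause — it drives both which diet a case falls under and the outcome. The crude comparison mixes populations; the stratum-specific rates are the causally relevant ones.
Adjusting over the population distribution of starting body condition: 0.458·(0.900−0.710) + 0.542·(0.237−0.181) = +0.117.

+0.12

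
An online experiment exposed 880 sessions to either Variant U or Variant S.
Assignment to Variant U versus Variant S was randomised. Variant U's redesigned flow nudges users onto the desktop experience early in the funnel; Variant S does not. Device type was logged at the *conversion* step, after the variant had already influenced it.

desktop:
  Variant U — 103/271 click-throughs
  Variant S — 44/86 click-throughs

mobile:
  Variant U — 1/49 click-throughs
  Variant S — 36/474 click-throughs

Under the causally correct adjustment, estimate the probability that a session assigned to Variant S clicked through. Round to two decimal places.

0.14

Variant S is higher inside every device type stratum but Variant U is higher in aggregate. Whether to stratify depends on how device type relates to the variant.
Because the variant influences device type, device type is a post-treatment mediator, not a confounder. Stratifying on it would bias the estimate; the causal effect is the crude pooled difference.
So P(outcome | do(Variant S)) is just the pooled rate for Variant S: 80/560 = 0.143.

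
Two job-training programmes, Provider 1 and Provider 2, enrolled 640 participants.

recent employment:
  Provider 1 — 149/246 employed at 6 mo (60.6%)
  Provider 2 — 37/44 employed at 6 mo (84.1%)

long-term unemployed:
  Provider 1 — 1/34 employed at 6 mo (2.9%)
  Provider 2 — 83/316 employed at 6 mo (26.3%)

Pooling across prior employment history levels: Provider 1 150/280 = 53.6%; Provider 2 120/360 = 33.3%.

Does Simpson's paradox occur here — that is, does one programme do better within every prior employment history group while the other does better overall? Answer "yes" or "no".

Within each prior employment history level (recent employment 60.6% vs 84.1%; long-term unemployed 2.9% vs 26.3%), Provider 2 has the higher rate every time. Pooled: 53.6% vs 33.3% — Provider 1 has the higher rate overall. The two comparisons disagree.

yes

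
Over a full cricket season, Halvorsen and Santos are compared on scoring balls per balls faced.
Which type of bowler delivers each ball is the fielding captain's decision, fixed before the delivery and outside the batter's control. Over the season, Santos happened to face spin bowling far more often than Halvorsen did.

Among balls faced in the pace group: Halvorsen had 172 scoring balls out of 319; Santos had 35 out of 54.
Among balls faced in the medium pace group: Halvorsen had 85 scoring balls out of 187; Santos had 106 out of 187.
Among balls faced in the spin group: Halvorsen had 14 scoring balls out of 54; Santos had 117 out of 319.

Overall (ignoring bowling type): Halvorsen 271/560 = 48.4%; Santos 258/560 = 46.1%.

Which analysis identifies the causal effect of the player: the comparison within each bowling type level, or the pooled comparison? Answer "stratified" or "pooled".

The imbalance in bowling type arose from how balls faced were allocated, not from anything the player did; and bowling type independently affects the outcome. The pooled gap is confounded — condition on bowling type.
Within each level — pace: 53.9% vs 64.8%; medium pace: 45.5% vs 56.7%; spin: 25.9% vs 36.7% — Santos is higher every time.

stratified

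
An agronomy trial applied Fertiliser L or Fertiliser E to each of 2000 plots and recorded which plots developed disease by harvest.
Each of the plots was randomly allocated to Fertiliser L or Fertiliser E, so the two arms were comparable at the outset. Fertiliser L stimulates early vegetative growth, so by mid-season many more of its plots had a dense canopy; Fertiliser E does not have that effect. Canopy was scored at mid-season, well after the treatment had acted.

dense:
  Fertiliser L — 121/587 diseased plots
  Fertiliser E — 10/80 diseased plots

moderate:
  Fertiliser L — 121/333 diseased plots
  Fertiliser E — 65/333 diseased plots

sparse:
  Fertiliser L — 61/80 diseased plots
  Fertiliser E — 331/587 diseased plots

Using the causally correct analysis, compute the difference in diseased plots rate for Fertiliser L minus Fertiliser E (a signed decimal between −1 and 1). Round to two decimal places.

The distribution of mid-season canopy is itself part of what the fertiliser does — it is an intermediate outcome. Holding it fixed would remove that part of the effect; the total effect is the pooled difference.
The causal difference is the pooled difference: 0.303 − 0.406 = -0.103.

-0.10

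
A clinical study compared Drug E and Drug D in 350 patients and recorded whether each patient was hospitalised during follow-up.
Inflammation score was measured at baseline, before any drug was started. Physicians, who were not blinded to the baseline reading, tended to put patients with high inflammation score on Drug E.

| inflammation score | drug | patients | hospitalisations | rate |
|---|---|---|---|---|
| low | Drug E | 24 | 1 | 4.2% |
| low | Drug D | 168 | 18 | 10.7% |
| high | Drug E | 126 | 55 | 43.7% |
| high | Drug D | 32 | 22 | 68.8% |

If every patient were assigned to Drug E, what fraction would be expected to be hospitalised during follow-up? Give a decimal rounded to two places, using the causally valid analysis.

0.22

The imbalance in inflammation score arose from how patients were allocated, not from anything the drug did; and inflammation score independently affects the outcome. The pooled gap is confounded — condition on inflammation score.
Standardising Drug E to the population inflammation score mix: 0.549·1/24 + 0.451·55/126 = 0.220.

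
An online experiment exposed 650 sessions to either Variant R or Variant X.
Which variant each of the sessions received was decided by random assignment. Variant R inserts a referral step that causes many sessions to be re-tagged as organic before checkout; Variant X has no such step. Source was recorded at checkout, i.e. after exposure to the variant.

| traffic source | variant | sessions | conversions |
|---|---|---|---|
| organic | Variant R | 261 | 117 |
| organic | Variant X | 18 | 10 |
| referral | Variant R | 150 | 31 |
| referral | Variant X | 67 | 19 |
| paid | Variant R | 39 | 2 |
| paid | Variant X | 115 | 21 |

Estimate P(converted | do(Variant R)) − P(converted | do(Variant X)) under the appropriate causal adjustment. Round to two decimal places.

+0.08

Traffic source here is a post-treatment variable shaped by the variant; conditioning on it would introduce bias rather than remove it. The overall comparison is the causal one.
The causal difference is the pooled difference: 0.333 − 0.250 = +0.083.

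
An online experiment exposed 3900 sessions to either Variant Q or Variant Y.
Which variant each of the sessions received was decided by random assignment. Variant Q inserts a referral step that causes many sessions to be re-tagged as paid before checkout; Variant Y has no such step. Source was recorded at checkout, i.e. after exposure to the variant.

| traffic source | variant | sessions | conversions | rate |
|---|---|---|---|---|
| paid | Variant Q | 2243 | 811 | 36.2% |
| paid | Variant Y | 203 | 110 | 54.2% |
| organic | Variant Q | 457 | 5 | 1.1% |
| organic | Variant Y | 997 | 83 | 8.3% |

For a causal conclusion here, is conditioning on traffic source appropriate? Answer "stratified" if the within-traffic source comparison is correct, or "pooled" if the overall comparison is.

Within every traffic source level Variant Y has the higher rate, yet pooled Variant Q does — Simpson's reversal.
Traffic source lies on the pathway variant → traffic source → outcome, so adjusting for it blocks the indirect effect. For the total causal effect of variant, use the unadjusted pooled rates.
Pooled: Variant Q 30.2% vs Variant Y 16.1%; Variant Q is higher overall.

pooled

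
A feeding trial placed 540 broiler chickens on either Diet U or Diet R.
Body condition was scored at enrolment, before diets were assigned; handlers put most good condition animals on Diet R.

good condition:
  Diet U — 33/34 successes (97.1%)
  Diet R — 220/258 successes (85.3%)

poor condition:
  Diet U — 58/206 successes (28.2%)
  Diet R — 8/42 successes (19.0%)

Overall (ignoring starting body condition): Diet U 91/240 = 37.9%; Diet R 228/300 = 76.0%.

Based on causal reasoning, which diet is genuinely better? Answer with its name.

Since starting body condition is a pre-existing factor (not a product of the diet) and it affects the outcome on its own, it is a confounder. The stratified rates, not the pooled rate, identify the causal effect.
Within each level — good condition: 97.1% vs 85.3%; poor condition: 28.2% vs 19.0% — Diet U is higher every time.

Diet U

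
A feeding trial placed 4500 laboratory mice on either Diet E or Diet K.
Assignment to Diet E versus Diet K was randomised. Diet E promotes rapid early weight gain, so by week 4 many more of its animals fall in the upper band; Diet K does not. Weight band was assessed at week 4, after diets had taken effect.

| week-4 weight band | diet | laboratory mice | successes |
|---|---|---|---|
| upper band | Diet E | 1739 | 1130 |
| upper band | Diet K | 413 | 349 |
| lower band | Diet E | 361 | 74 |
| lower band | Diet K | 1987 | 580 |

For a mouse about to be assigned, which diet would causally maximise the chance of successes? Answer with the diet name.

Diet K is higher inside every week-4 weight band stratum but Diet E is higher in aggregate. Whether to stratify depends on how week-4 weight band relates to the diet.
Stratifying would compare diets among laboratory mice the diets themselves sorted into week-4 weight band groups — a form of selection on an intermediate. The unconditioned pooled rates give the total causal effect.
Pooled: Diet E 57.3% vs Diet K 38.7%; Diet E is higher overall.

Diet E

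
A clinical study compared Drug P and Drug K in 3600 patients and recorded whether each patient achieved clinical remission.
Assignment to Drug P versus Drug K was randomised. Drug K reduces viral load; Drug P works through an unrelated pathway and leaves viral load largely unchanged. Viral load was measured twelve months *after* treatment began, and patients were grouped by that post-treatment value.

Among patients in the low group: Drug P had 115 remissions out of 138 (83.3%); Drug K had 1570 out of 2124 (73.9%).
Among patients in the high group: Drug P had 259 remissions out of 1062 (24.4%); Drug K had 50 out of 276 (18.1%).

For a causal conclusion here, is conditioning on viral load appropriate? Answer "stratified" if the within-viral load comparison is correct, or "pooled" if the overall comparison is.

pooled

Within every viral load level Drug P has the higher rate, yet pooled Drug K does — Simpson's reversal.
The distribution of viral load is itself part of what the drug does — it is an intermediate outcome. Holding it fixed would remove that part of the effect; the total effect is the pooled difference.
Pooled: Drug P 31.2% vs Drug K 67.5%; Drug K is higher overall.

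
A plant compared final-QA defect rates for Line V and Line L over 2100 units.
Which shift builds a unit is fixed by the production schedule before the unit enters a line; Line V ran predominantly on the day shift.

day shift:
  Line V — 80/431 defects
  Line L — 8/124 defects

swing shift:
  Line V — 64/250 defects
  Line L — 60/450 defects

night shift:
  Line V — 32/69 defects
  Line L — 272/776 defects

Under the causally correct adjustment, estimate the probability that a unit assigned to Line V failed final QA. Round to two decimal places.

Shift differs across lines for reasons unrelated to any effect of the line itself, and it separately predicts the outcome — a classic confounder. We must compare within shift levels.
Standardising Line V to the population shift mix: 0.264·80/431 + 0.333·64/250 + 0.402·32/69 = 0.321.

0.32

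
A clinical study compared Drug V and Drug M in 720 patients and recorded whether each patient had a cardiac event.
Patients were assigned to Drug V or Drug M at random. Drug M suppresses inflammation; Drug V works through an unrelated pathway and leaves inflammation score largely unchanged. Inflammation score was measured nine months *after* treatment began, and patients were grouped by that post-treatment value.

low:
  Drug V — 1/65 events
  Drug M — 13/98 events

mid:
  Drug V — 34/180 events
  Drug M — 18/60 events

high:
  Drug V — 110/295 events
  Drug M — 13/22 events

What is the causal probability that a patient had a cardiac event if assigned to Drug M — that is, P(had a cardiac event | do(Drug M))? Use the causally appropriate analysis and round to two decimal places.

0.24

Inflammation score is downstream of the drug. One should not condition on a consequence of treatment, so the overall rates are the right comparison.
So P(outcome | do(Drug M)) is just the pooled rate for Drug M: 44/180 = 0.244.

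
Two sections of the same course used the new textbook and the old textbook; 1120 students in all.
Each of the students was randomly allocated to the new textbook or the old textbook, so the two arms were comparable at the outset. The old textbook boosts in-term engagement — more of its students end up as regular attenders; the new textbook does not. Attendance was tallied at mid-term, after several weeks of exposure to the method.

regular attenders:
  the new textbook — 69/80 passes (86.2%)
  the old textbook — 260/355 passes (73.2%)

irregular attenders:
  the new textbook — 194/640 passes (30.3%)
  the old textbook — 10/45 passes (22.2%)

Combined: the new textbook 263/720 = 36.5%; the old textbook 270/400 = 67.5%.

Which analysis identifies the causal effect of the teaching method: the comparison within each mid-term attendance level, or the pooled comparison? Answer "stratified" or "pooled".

Mid-term attendance is downstream of the teaching method. One should not condition on a consequence of treatment, so the overall rates are the right comparison.
Pooled: the new textbook 36.5% vs the old textbook 67.5%; the old textbook is higher overall.

pooled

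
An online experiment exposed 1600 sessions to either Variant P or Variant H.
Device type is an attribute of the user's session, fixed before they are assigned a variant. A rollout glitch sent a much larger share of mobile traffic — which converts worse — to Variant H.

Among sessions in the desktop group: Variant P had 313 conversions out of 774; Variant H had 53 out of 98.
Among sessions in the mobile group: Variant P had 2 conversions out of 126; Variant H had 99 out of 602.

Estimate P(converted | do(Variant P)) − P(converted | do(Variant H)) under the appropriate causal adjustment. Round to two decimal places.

Device type differs across variants for reasons unrelated to any effect of the variant itself, and it separately predicts the outcome — a classic confounder. We must compare within device type levels.
Adjusting over the population distribution of device type: 0.545·(0.404−0.541) + 0.455·(0.016−0.164) = -0.142.

-0.14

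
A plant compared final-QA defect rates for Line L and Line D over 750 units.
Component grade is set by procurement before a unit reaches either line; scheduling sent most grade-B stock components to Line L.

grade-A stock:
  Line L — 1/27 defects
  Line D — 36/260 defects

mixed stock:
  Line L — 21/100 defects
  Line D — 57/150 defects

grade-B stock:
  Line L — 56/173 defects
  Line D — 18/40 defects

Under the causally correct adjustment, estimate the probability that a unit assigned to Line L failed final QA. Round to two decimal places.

Since component grade is a pre-existing factor (not a product of the line) and it affects the outcome on its own, it is a confounder. The stratified rates, not the pooled rate, identify the causal effect.
Standardising Line L to the population component grade mix: 0.383·1/27 + 0.333·21/100 + 0.284·56/173 = 0.176.

0.18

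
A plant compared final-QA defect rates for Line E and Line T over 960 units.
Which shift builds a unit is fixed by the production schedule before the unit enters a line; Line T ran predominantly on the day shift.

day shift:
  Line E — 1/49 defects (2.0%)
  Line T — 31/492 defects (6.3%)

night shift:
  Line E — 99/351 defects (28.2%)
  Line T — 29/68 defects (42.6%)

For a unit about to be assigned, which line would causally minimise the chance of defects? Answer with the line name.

Line E

Within every shift level Line E has the lower rate, yet pooled Line T does — Simpson's reversal.
Shift is set before the line has any effect — it is not caused by the line — and it independently drives the outcome. That makes it a confounder, so the causal comparison is within shift levels.
Within each level — day shift: 2.0% vs 6.3%; night shift: 28.2% vs 42.6% — Line E is lower every time.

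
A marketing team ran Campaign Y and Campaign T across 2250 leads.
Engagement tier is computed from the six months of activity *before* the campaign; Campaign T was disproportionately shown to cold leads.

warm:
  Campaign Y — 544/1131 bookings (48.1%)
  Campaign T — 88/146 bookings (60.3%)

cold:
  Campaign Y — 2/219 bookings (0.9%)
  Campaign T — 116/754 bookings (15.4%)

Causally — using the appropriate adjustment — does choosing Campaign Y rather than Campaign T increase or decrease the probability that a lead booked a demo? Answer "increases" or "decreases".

decreases

Campaign T is higher inside every engagement tier stratum but Campaign Y is higher in aggregate. Whether to stratify depends on how engagement tier relates to the campaign.
Nothing the campaign does changes engagement tier; the imbalance is an allocation artefact. With engagement tier also predicting the outcome, the pooled figure is confounded, and the within-stratum comparison is the causal one.
Within each level — warm: 48.1% vs 60.3%; cold: 0.9% vs 15.4% — Campaign T is higher every time.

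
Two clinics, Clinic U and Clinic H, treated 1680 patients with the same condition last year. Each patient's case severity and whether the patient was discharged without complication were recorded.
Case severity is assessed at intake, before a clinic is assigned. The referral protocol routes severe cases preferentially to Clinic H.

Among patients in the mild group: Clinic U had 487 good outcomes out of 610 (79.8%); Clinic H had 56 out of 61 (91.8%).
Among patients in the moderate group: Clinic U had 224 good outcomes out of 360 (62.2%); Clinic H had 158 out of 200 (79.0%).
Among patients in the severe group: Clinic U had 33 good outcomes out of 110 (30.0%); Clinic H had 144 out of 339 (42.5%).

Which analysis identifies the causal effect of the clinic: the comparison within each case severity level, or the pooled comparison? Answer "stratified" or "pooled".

stratified

The stratified and pooled comparisons disagree (Clinic H wins within each case severity; Clinic U wins overall), so the answer turns on the causal role of case severity.
Since case severity is a pre-existing factor (not a product of the clinic) and it affects the outcome on its own, it is a confounder. The stratified rates, not the pooled rate, identify the causal effect.
Within each level — mild: 79.8% vs 91.8%; moderate: 62.2% vs 79.0%; severe: 30.0% vs 42.5% — Clinic H is higher every time.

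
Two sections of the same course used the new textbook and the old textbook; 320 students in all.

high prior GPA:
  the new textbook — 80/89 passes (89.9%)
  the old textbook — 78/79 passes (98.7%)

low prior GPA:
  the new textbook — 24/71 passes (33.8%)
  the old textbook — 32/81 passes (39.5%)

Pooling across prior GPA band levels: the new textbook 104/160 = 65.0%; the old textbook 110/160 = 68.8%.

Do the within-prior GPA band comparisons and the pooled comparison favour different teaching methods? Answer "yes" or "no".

Within each prior GPA band level (high prior GPA 89.9% vs 98.7%; low prior GPA 33.8% vs 39.5%), the old textbook has the higher rate every time. Pooled: 65.0% vs 68.8% — the old textbook has the higher rate overall. They agree.

no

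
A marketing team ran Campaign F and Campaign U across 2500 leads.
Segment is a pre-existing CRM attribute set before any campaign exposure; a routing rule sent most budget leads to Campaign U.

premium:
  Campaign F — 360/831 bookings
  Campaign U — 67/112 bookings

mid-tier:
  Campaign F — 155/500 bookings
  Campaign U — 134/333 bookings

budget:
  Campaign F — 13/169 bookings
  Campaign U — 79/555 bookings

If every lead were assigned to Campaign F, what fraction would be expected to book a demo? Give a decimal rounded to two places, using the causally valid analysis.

0.29

Nothing the campaign does changes customer segment; the imbalance is an allocation artefact. With customer segment also predicting the outcome, the pooled figure is confounded, and the within-stratum comparison is the causal one.
Standardising Campaign F to the population customer segment mix: 0.377·360/831 + 0.333·155/500 + 0.290·13/169 = 0.289.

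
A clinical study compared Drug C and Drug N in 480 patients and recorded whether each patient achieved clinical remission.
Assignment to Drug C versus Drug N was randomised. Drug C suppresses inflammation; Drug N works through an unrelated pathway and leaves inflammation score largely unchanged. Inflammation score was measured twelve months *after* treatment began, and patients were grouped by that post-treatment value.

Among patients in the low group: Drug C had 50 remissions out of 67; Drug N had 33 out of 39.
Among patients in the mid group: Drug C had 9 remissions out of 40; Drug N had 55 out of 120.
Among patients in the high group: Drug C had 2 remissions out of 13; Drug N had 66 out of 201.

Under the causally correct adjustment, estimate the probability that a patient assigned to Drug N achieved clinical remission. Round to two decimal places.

Within every inflammation score level Drug N has the higher rate, yet pooled Drug C does — Simpson's reversal.
Inflammation score lies on the pathway drug → inflammation score → outcome, so adjusting for it blocks the indirect effect. For the total causal effect of drug, use the unadjusted pooled rates.
So P(outcome | do(Drug N)) is just the pooled rate for Drug N: 154/360 = 0.428.

0.43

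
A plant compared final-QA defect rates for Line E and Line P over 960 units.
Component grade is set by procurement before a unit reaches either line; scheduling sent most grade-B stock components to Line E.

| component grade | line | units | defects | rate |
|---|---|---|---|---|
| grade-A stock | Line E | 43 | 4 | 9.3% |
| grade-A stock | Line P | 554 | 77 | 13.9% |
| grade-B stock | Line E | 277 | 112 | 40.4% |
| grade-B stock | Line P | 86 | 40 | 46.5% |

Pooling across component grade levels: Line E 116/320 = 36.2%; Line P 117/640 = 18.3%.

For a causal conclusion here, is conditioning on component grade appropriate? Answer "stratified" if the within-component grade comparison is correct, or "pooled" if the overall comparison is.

stratified

Component grade differs across lines for reasons unrelated to any effect of the line itself, and it separately predicts the outcome — a classic confounder. We must compare within component grade levels.
Within each level — grade-A stock: 9.3% vs 13.9%; grade-B stock: 40.4% vs 46.5% — Line E is lower every time.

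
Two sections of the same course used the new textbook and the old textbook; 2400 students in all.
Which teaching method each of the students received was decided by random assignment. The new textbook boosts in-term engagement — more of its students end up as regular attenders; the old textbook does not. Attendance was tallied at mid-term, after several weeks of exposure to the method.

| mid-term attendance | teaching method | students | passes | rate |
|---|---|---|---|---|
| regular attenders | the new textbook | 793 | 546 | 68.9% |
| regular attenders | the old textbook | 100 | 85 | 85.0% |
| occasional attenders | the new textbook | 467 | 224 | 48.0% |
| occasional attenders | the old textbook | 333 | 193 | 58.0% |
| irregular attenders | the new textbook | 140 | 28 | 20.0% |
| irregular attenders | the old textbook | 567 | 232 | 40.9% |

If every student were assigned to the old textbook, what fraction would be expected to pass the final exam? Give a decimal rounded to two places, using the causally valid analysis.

Within every mid-term attendance level the old textbook has the higher rate, yet pooled the new textbook does — Simpson's reversal.
Stratifying would compare teaching methods among students the teaching methods themselves sorted into mid-term attendance groups — a form of selection on an intermediate. The unconditioned pooled rates give the total causal effect.
So P(outcome | do(the old textbook)) is just the pooled rate for the old textbook: 510/1000 = 0.510.

0.51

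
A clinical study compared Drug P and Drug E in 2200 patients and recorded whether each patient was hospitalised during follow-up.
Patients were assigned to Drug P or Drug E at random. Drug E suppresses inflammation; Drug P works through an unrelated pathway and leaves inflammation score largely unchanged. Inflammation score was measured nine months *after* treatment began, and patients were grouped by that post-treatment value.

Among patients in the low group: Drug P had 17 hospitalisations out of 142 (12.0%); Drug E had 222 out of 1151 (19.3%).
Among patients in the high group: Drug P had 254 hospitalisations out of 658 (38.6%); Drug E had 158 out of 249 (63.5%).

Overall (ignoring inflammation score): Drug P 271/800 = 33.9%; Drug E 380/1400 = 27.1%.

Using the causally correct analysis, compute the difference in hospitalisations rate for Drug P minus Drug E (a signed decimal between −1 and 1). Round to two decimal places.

+0.07

Because the drug influences inflammation score, inflammation score is a post-treatment mediator, not a confounder. Stratifying on it would bias the estimate; the causal effect is the crude pooled difference.
The causal difference is the pooled difference: 0.339 − 0.271 = +0.067.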